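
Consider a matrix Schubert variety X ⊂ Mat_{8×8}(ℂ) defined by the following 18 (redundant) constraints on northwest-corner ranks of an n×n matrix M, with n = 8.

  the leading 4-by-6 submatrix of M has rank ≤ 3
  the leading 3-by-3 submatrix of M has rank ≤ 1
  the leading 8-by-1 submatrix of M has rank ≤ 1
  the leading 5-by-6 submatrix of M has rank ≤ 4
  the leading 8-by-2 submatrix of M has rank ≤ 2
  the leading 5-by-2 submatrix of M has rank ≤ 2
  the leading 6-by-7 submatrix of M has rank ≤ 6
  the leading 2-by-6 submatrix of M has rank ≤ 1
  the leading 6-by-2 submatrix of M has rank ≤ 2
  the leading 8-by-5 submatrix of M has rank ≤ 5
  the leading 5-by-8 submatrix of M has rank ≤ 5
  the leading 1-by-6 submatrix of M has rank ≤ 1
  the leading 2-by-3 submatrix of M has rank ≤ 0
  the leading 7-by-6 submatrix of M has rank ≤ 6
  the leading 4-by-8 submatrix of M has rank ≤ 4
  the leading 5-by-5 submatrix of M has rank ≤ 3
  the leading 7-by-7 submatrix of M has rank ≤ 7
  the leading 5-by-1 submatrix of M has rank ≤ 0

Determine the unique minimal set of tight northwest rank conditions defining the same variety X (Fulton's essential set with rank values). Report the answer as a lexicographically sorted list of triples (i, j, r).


Reconstructing r_w from the 18 given conditions:

  i=1: 0 0 0 1 1 1 1 1
  i=2: 0 0 0 1 1 1 2 2
  i=3: 0 1 1 2 2 2 3 3
  i=4: 0 1 2 3 3 3 4 4
  i=5: 0 1 2 3 3 4 5 5
  i=6: 1 2 3 4 4 5 6 6
  i=7: 1 2 3 4 5 6 7 7
  i=8: 1 2 3 4 5 6 7 8

so w = (4, 7, 2, 3, 6, 1, 5, 8).

|D(w)|=12, |Ess(w)|=4:

[(2, 3, 0), (2, 6, 1), (5, 1, 0), (5, 5, 3)]


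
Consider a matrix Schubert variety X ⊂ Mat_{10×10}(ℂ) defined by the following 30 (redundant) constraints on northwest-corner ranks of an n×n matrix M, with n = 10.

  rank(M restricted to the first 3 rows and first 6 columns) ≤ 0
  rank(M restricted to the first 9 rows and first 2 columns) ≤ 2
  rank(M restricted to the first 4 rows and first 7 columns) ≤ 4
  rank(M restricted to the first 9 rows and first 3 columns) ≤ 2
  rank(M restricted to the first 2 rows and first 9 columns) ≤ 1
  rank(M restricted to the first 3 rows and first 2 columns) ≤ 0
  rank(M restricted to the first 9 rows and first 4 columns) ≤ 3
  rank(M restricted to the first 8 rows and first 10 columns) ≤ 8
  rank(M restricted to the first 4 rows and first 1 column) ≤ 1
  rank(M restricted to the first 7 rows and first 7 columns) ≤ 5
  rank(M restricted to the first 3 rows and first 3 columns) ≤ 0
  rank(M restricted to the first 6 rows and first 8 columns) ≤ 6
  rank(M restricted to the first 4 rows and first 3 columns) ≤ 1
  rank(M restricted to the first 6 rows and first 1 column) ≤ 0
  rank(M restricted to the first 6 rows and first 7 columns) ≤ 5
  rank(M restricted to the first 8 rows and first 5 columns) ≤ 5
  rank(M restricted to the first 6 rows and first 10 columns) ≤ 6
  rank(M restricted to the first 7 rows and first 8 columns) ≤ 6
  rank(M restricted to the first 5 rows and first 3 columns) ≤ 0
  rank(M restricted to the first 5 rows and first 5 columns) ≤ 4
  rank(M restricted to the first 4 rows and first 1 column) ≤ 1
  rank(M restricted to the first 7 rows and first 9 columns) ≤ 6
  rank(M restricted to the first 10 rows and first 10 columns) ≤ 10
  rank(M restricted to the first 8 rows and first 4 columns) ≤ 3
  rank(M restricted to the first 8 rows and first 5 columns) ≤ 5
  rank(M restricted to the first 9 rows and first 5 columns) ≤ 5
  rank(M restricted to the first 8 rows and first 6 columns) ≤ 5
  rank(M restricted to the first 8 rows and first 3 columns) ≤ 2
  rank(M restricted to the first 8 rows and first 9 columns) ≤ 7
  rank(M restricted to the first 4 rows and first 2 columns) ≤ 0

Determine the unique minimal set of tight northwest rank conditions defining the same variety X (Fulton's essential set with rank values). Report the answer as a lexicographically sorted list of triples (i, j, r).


Computing R[i][j] = min implied NW-rank bound (n=10, 30 conditions):

  row 1: 0  0  0  0  0  0  1  1  1  1
  row 2: 0  0  0  0  0  0  1  1  1  2
  row 3: 0  0  0  0  0  0  1  2  2  3
  row 4: 0  0  0  1  1  1  2  3  3  4
  row 5: 0  0  0  1  2  2  3  4  4  5
  row 6: 0  1  1  2  3  3  4  5  5  6
  row 7: 1  2  2  3  4  4  5  6  6  7
  row 8: 1  2  2  3  4  5  6  7  7  8
  row 9: 1  2  2  3  4  5  6  7  8  9
  row 10: 1  2  3  4  5  6  7  8  9  10

hence w(1..10) = (7, 10, 8, 4, 5, 2, 1, 6, 9, 3).

D(w) has 29 cells with 5 SE-corners; essential set:

[(2, 9, 1), (3, 6, 0), (5, 3, 0), (6, 1, 0), (9, 3, 2)]


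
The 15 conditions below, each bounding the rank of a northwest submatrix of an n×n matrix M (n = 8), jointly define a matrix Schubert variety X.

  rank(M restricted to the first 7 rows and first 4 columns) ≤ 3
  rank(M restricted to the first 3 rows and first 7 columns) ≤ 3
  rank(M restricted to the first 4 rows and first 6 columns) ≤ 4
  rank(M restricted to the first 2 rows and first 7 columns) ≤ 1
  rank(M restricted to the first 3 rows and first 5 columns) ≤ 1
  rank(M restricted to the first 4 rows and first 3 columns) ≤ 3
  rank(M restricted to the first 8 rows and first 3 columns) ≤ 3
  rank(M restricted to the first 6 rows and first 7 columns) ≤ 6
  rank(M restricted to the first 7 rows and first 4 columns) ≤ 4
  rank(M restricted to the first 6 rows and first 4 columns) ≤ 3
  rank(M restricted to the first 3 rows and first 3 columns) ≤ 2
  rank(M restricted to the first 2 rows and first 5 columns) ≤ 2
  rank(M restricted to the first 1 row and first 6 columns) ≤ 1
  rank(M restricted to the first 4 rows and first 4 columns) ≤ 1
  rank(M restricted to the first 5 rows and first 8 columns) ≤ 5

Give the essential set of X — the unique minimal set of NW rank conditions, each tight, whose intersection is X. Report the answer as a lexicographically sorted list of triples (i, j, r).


Propagating the 15 rank bounds to every northwest block:

  R[1]: 1 1 1 1 1 1 1 1
  R[2]: 1 1 1 1 1 1 1 2
  R[3]: 1 1 1 1 1 2 2 3
  R[4]: 1 1 1 1 2 3 3 4
  R[5]: 1 2 2 2 3 4 4 5
  R[6]: 1 2 3 3 4 5 5 6
  R[7]: 1 2 3 3 4 5 6 7
  R[8]: 1 2 3 4 5 6 7 8

reading off 1-entries of Δ²R: w = (1, 8, 6, 5, 2, 3, 7, 4).

Rothe diagram D(w) (14 cells), 4 SE-corners (essential conditions):

[(2, 7, 1), (3, 5, 1), (4, 4, 1), (7, 4, 3)]


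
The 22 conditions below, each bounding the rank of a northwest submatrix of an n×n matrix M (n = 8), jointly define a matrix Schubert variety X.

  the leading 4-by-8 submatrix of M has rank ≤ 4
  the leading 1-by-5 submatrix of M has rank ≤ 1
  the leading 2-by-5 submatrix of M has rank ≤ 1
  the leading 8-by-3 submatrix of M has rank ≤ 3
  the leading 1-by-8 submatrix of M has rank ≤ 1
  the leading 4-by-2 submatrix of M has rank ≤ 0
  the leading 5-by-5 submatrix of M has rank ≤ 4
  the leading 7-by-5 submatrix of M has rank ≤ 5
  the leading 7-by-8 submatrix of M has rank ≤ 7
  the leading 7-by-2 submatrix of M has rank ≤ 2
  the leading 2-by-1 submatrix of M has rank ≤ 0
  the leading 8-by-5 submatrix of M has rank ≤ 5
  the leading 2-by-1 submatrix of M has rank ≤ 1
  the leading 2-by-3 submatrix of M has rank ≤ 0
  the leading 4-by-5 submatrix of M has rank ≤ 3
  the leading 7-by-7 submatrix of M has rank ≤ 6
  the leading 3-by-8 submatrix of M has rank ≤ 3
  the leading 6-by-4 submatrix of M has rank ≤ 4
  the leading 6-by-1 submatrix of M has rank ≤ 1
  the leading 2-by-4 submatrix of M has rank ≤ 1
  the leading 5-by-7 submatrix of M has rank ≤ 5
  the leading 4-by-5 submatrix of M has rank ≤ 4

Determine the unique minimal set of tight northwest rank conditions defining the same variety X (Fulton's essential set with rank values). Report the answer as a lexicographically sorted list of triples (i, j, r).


Rank table r_w(8×8) implied by the 22 constraints:

  i=1: 0 0 0 1 1 1 1 1
  i=2: 0 0 0 1 1 2 2 2
  i=3: 0 0 1 2 2 3 3 3
  i=4: 0 0 1 2 3 4 4 4
  i=5: 1 1 2 3 4 5 5 5
  i=6: 1 2 3 4 5 6 6 6
  i=7: 1 2 3 4 5 6 6 7
  i=8: 1 2 3 4 5 6 7 8

giving w = (4, 6, 3, 5, 1, 2, 8, 7) via Δ²R.

Fulton essential set (4 of the 12 Rothe cells):

[(2, 3, 0), (2, 5, 1), (4, 2, 0), (7, 7, 6)]


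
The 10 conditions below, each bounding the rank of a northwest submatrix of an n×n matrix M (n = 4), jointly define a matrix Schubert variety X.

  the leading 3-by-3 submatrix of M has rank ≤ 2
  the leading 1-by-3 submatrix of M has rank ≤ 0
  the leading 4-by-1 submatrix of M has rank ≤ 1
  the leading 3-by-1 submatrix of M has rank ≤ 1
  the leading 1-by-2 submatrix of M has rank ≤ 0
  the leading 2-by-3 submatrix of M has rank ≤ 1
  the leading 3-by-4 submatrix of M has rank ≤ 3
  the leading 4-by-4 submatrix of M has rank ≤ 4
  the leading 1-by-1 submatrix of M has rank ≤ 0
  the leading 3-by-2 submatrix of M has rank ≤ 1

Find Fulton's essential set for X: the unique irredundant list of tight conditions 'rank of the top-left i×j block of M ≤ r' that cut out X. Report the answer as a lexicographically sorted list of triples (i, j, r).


Propagating the 10 rank bounds to every northwest block:

  row 1: 0 0 0 1
  row 2: 1 1 1 2
  row 3: 1 1 2 3
  row 4: 1 2 3 4

so w = (4, 1, 3, 2).

2 SE-corners of the 4-cell Rothe diagram give Ess(w):

[(1, 3, 0), (3, 2, 1)]


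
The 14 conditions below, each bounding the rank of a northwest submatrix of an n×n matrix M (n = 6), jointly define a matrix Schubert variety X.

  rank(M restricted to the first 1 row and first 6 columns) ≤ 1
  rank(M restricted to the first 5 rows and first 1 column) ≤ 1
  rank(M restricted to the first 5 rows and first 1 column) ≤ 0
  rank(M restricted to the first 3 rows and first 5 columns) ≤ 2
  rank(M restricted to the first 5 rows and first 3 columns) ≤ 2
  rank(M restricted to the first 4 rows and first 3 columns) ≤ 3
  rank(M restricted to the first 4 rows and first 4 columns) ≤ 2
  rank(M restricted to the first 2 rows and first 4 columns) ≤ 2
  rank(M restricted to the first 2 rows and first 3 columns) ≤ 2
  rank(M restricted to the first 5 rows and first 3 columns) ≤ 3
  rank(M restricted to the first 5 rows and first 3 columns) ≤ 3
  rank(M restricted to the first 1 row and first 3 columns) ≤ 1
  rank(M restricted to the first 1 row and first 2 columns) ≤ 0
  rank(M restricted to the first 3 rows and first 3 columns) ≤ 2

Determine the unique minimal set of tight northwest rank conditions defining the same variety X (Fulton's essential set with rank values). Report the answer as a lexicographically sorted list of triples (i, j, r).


Reconstructing r_w from the 14 given conditions:

  R[1]: 0  0  1  1  1  1
  R[2]: 0  1  2  2  2  2
  R[3]: 0  1  2  2  2  3
  R[4]: 0  1  2  2  3  4
  R[5]: 0  1  2  3  4  5
  R[6]: 1  2  3  4  5  6

the unique w with this rank table is (3, 2, 6, 5, 4, 1).

D(w) has 9 cells with 4 SE-corners; essential set:

[(1, 2, 0), (3, 5, 2), (4, 4, 2), (5, 1, 0)]


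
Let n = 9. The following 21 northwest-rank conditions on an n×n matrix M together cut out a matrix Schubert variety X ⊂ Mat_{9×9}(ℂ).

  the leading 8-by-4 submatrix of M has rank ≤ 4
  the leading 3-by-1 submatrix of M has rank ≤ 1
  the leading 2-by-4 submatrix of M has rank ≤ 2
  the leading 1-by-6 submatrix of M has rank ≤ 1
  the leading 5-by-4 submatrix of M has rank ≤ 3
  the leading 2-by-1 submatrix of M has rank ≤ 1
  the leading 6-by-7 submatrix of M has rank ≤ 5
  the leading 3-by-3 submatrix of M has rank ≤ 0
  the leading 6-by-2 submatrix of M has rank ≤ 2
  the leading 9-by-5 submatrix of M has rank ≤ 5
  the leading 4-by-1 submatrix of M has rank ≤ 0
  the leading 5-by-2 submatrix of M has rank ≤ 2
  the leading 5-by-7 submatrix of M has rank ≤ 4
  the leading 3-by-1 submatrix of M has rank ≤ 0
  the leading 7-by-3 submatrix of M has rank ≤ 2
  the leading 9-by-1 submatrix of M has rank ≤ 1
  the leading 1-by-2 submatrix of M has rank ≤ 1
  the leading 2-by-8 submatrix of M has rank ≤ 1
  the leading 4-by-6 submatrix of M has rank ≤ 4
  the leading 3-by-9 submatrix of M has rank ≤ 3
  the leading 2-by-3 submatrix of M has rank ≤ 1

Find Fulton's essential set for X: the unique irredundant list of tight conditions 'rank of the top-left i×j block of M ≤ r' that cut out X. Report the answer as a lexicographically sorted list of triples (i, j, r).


Computing R[i][j] = min implied NW-rank bound (n=9, 21 conditions):

  0 | 0 | 0 | 1 | 1 | 1 | 1 | 1 | 1
  0 | 0 | 0 | 1 | 1 | 1 | 1 | 1 | 2
  0 | 0 | 0 | 1 | 2 | 2 | 2 | 2 | 3
  0 | 1 | 1 | 2 | 3 | 3 | 3 | 3 | 4
  1 | 2 | 2 | 3 | 4 | 4 | 4 | 4 | 5
  1 | 2 | 2 | 3 | 4 | 5 | 5 | 5 | 6
  1 | 2 | 2 | 3 | 4 | 5 | 6 | 6 | 7
  1 | 2 | 3 | 4 | 5 | 6 | 7 | 7 | 8
  1 | 2 | 3 | 4 | 5 | 6 | 7 | 8 | 9

second differences of R give the permutation w = (4, 9, 5, 2, 1, 6, 7, 3, 8).

Rothe diagram D(w) (16 cells), 4 SE-corners (essential conditions):

[(2, 8, 1), (3, 3, 0), (4, 1, 0), (7, 3, 2)]


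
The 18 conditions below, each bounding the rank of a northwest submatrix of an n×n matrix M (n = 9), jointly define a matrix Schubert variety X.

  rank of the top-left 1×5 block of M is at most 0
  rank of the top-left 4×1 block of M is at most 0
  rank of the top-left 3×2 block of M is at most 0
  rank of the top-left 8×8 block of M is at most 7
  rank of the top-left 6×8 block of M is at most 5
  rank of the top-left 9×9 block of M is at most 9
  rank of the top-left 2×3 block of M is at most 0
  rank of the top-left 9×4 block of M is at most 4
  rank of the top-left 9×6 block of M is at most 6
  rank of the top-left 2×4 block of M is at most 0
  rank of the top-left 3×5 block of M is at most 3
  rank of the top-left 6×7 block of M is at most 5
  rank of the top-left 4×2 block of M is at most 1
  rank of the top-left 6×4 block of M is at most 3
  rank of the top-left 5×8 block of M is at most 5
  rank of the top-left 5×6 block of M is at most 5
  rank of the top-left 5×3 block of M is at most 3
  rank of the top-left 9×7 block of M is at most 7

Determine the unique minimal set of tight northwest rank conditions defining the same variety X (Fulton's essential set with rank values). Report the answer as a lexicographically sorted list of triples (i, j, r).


Rank table r_w(9×9) implied by the 18 constraints:

  i=1: 0  0  0  0  0  1  1  1  1
  i=2: 0  0  0  0  1  2  2  2  2
  i=3: 0  0  1  1  2  3  3  3  3
  i=4: 0  1  2  2  3  4  4  4  4
  i=5: 1  2  3  3  4  5  5  5  5
  i=6: 1  2  3  3  4  5  5  5  6
  i=7: 1  2  3  4  5  6  6  6  7
  i=8: 1  2  3  4  5  6  7  7  8
  i=9: 1  2  3  4  5  6  7  8  9

the unique w with this rank table is (6, 5, 3, 2, 1, 9, 4, 7, 8).

Fulton essential set (6 of the 15 Rothe cells):

[(1, 5, 0), (2, 4, 0), (3, 2, 0), (4, 1, 0), (6, 4, 3), (6, 8, 5)]


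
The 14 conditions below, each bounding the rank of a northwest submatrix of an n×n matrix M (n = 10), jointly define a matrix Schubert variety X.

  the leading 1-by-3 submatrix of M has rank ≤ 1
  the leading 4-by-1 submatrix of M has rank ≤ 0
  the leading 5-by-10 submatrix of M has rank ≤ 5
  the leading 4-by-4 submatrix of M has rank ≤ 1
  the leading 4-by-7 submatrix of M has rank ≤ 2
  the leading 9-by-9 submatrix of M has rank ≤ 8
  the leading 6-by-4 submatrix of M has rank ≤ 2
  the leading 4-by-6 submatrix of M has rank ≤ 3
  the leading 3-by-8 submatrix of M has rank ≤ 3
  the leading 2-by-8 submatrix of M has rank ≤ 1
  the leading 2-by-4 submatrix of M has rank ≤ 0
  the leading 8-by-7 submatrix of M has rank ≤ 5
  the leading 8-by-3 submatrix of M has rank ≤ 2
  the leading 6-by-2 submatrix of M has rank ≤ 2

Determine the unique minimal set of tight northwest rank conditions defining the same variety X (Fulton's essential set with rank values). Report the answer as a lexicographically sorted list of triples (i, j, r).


The tightest implied rank at each (i,j), from the 14 conditions:

  i=1: 0 0 0 0 1 1 1 1 1 1
  i=2: 0 0 0 0 1 1 1 1 2 2
  i=3: 0 1 1 1 2 2 2 2 3 3
  i=4: 0 1 1 1 2 2 2 3 4 4
  i=5: 1 2 2 2 3 3 3 4 5 5
  i=6: 1 2 2 2 3 4 4 5 6 6
  i=7: 1 2 2 3 4 5 5 6 7 7
  i=8: 1 2 2 3 4 5 5 6 7 8
  i=9: 1 2 3 4 5 6 6 7 8 9
  i=10: 1 2 3 4 5 6 7 8 9 10

second differences of R give the permutation w = (5, 9, 2, 8, 1, 6, 4, 10, 3, 7).

ℓ(w)=22; the 8 essential cells (i,j,r):

[(2, 4, 0), (2, 8, 1), (4, 1, 0), (4, 4, 1), (4, 7, 2), (6, 4, 2), (8, 3, 2), (8, 7, 5)]


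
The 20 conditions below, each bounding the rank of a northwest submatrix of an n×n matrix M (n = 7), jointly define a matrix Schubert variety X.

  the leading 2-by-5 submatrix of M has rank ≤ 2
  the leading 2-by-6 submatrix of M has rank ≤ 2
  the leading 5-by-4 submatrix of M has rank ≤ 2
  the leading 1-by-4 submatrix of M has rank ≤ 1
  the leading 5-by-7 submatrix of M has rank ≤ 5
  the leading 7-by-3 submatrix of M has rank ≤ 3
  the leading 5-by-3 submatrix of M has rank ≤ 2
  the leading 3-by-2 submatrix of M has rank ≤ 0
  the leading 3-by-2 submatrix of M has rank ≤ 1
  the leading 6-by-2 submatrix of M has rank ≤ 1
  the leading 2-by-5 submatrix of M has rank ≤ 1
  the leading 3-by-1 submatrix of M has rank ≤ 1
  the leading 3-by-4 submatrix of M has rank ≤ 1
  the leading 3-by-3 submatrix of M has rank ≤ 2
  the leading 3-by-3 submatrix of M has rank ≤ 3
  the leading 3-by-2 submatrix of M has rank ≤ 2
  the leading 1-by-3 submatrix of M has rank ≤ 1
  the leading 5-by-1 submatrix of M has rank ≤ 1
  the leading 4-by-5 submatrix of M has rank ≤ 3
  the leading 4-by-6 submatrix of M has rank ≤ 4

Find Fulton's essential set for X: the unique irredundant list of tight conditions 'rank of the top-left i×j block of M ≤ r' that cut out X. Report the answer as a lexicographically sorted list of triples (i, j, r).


Propagating the 20 rank bounds to every northwest block:

  0, 0, 1, 1, 1, 1, 1
  0, 0, 1, 1, 1, 2, 2
  0, 0, 1, 1, 2, 3, 3
  1, 1, 2, 2, 3, 4, 4
  1, 1, 2, 2, 3, 4, 5
  1, 1, 2, 3, 4, 5, 6
  1, 2, 3, 4, 5, 6, 7

reading off 1-entries of Δ²R: w = (3, 6, 5, 1, 7, 4, 2).

D(w) has 12 cells with 5 SE-corners; essential set:

[(2, 5, 1), (3, 2, 0), (3, 4, 1), (5, 4, 2), (6, 2, 1)]


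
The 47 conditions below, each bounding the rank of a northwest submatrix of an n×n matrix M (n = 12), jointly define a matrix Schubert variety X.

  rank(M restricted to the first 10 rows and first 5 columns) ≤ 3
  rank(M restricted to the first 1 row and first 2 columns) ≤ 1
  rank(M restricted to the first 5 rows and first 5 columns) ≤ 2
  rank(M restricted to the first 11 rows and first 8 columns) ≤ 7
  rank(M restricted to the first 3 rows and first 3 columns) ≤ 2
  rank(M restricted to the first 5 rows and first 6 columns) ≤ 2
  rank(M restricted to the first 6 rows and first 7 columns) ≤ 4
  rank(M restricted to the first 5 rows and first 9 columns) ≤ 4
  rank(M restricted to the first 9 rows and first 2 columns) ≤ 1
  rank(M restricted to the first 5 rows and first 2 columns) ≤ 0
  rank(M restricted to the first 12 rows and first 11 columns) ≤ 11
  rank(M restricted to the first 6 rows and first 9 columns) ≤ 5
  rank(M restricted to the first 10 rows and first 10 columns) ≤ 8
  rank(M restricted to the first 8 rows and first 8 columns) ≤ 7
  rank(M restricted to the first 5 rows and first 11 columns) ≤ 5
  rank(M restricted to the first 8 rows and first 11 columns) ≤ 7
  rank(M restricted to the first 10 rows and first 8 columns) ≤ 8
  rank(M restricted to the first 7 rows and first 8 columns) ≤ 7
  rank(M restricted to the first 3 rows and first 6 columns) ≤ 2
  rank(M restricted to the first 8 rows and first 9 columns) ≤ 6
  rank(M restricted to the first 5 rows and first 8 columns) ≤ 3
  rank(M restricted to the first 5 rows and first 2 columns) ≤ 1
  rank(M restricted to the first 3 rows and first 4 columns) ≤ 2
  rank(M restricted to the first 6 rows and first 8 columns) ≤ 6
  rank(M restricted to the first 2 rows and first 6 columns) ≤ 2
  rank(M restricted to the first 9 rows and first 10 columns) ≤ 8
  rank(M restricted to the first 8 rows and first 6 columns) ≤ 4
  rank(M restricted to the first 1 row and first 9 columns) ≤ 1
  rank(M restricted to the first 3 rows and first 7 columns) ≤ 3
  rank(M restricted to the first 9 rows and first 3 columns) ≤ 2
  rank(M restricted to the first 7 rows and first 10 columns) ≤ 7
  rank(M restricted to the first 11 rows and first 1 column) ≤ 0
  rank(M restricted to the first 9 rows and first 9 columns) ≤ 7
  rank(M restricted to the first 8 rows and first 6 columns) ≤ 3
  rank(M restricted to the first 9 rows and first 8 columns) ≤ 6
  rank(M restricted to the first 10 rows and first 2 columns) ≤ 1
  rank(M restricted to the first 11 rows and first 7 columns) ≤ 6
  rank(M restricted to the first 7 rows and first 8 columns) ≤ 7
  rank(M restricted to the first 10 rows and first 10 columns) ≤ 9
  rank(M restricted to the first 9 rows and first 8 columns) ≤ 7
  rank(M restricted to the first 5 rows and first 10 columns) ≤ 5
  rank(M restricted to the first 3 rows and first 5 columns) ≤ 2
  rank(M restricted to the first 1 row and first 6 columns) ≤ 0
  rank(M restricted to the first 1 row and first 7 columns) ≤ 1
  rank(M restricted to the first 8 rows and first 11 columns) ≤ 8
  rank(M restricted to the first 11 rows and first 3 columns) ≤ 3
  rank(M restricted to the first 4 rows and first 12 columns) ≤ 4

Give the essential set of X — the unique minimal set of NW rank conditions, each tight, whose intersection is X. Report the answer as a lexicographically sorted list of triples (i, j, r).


Reconstructing r_w from the 47 given conditions:

  0 0 0 0 0 0 1 1 1 1 1 1
  0 0 1 1 1 1 2 2 2 2 2 2
  0 0 1 2 2 2 3 3 3 3 3 3
  0 0 1 2 2 2 3 3 4 4 4 4
  0 0 1 2 2 2 3 3 4 5 5 5
  0 1 2 3 3 3 4 4 5 6 6 6
  0 1 2 3 3 3 4 5 6 7 7 7
  0 1 2 3 3 3 4 5 6 7 7 8
  0 1 2 3 3 4 5 6 7 8 8 9
  0 1 2 3 3 4 5 6 7 8 9 10
  0 1 2 3 4 5 6 7 8 9 10 11
  1 2 3 4 5 6 7 8 9 10 11 12

second differences of R give the permutation w = (7, 3, 4, 9, 10, 2, 8, 12, 6, 11, 5, 1).

Rothe diagram D(w) (33 cells), 8 SE-corners (essential conditions):

[(1, 6, 0), (5, 2, 0), (5, 6, 2), (5, 8, 3), (8, 6, 3), (8, 11, 7), (10, 5, 3), (11, 1, 0)]


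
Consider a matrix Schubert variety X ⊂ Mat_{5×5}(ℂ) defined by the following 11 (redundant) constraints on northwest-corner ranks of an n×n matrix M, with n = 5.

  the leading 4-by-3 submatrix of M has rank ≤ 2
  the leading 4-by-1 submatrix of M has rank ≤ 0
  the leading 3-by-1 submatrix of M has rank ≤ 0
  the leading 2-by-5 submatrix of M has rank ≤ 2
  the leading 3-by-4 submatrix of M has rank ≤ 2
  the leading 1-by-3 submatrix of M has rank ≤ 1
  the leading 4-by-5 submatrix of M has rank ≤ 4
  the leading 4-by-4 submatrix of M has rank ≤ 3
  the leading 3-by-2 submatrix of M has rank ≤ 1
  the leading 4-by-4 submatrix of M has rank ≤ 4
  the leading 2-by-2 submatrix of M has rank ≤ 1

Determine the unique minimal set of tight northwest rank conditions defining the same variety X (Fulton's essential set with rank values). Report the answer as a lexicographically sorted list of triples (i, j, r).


Reconstructing r_w from the 11 given conditions:

  R[1]: 0  1  1  1  1
  R[2]: 0  1  2  2  2
  R[3]: 0  1  2  2  3
  R[4]: 0  1  2  3  4
  R[5]: 1  2  3  4  5

reading off 1-entries of Δ²R: w = (2, 3, 5, 4, 1).

Rothe diagram D(w) (5 cells), 2 SE-corners (essential conditions):

[(3, 4, 2), (4, 1, 0)]


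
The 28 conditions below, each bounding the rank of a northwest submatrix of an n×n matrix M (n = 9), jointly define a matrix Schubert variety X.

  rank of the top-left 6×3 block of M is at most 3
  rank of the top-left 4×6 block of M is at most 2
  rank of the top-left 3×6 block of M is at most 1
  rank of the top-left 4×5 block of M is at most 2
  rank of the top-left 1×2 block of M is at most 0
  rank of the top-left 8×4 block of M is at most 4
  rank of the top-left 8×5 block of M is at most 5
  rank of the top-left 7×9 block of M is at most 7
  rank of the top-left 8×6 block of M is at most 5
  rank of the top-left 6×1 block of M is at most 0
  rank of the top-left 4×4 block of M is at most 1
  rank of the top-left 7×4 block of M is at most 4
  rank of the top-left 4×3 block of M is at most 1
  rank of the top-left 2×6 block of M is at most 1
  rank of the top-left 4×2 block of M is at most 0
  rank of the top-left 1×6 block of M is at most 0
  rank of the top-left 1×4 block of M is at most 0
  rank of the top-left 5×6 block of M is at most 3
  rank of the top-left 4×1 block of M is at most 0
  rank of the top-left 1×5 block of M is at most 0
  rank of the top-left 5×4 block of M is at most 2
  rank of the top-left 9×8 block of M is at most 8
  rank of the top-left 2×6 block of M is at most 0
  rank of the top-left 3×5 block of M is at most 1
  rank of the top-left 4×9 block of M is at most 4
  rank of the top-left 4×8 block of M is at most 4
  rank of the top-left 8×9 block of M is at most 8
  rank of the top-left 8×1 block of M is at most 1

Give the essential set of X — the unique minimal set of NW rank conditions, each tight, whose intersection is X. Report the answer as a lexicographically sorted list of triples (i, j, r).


Computing R[i][j] = min implied NW-rank bound (n=9, 28 conditions):

  0  0  0  0  0  0  1  1  1
  0  0  0  0  0  0  1  2  2
  0  0  1  1  1  1  2  3  3
  0  0  1  1  2  2  3  4  4
  0  1  2  2  3  3  4  5  5
  0  1  2  3  4  4  5  6  6
  1  2  3  4  5  5  6  7  7
  1  2  3  4  5  5  6  7  8
  1  2  3  4  5  6  7  8  9

giving w = (7, 8, 3, 5, 2, 4, 1, 9, 6) via Δ²R.

D(w) has 20 cells with 5 SE-corners; essential set:

[(2, 6, 0), (4, 2, 0), (4, 4, 1), (6, 1, 0), (8, 6, 5)]


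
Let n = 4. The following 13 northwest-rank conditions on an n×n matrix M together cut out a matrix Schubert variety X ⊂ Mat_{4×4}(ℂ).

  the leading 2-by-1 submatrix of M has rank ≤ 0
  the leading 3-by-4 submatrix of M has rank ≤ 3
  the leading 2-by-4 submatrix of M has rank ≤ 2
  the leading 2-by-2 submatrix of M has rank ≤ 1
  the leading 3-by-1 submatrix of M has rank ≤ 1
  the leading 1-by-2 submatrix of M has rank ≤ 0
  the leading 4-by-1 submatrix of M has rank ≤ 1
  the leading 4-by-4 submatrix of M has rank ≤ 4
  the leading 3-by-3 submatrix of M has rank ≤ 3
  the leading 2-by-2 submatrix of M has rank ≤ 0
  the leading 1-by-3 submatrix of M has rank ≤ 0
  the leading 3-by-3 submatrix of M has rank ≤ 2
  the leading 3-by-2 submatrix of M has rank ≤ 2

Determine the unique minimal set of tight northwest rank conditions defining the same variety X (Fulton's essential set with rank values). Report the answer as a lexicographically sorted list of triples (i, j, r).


The tightest implied rank at each (i,j), from the 13 conditions:

  row 1: 0 | 0 | 0 | 1
  row 2: 0 | 0 | 1 | 2
  row 3: 1 | 1 | 2 | 3
  row 4: 1 | 2 | 3 | 4

so w = (4, 3, 1, 2).

Fulton essential set (2 of the 5 Rothe cells):

[(1, 3, 0), (2, 2, 0)]


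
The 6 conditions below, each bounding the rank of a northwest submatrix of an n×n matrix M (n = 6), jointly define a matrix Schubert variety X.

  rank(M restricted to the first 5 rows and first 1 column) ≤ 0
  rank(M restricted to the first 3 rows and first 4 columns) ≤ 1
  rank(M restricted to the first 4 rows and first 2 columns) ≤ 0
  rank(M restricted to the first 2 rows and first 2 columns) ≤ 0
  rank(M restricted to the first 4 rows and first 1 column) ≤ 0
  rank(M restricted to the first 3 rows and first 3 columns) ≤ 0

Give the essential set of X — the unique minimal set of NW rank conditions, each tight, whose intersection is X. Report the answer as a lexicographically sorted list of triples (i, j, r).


The tightest implied rank at each (i,j), from the 6 conditions:

  0 0 0 1 1 1
  0 0 0 1 2 2
  0 0 0 1 2 3
  0 0 1 2 3 4
  0 1 2 3 4 5
  1 2 3 4 5 6

reading off 1-entries of Δ²R: w = (4, 5, 6, 3, 2, 1).

Fulton essential set (3 of the 12 Rothe cells):

[(3, 3, 0), (4, 2, 0), (5, 1, 0)]


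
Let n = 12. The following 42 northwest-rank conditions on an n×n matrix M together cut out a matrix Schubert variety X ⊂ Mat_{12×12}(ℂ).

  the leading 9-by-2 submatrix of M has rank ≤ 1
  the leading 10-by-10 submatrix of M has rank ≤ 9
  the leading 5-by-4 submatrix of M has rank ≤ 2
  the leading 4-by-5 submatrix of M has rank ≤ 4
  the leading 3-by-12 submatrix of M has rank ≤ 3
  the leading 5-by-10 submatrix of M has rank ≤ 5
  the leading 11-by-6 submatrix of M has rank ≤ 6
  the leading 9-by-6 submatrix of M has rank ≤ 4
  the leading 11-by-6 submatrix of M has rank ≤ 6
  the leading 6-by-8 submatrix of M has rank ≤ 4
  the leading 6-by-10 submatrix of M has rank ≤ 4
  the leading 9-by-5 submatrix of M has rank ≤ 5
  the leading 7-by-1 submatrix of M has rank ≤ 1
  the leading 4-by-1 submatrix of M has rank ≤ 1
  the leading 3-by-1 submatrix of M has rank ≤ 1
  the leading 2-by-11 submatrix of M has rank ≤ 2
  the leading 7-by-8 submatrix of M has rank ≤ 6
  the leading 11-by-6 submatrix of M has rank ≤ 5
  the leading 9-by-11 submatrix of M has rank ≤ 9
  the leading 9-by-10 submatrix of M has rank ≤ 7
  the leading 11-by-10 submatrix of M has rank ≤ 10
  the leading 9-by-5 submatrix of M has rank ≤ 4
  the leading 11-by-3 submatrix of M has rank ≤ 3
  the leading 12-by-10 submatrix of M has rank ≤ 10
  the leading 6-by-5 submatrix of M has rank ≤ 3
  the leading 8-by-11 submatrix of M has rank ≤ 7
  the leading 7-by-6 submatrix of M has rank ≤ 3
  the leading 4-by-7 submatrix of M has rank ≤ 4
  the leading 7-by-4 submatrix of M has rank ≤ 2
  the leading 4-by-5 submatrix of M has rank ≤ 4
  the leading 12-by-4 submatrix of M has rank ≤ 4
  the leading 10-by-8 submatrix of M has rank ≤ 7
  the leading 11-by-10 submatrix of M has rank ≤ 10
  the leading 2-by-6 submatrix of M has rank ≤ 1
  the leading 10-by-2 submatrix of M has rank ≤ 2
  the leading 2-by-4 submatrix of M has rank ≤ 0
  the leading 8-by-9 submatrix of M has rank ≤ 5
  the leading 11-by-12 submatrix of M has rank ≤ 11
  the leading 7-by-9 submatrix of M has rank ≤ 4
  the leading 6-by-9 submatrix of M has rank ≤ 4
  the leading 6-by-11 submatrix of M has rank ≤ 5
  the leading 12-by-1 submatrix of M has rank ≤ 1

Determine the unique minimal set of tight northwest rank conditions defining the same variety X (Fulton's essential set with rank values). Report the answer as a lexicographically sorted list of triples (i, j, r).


Reconstructing r_w from the 42 given conditions:

  row 1: 0 0 0 0 1 1 1 1 1 1 1 1
  row 2: 0 0 0 0 1 1 2 2 2 2 2 2
  row 3: 1 1 1 1 2 2 3 3 3 3 3 3
  row 4: 1 1 2 2 3 3 4 4 4 4 4 4
  row 5: 1 1 2 2 3 3 4 4 4 4 5 5
  row 6: 1 1 2 2 3 3 4 4 4 4 5 6
  row 7: 1 1 2 2 3 3 4 4 4 5 6 7
  row 8: 1 1 2 3 4 4 5 5 5 6 7 8
  row 9: 1 1 2 3 4 4 5 6 6 7 8 9
  row 10: 1 2 3 4 5 5 6 7 7 8 9 10
  row 11: 1 2 3 4 5 5 6 7 8 9 10 11
  row 12: 1 2 3 4 5 6 7 8 9 10 11 12

the unique w with this rank table is (5, 7, 1, 3, 11, 12, 10, 4, 8, 2, 9, 6).

Fulton essential set (9 of the 31 Rothe cells):

[(2, 4, 0), (2, 6, 1), (6, 10, 4), (7, 4, 2), (7, 6, 3), (7, 9, 4), (9, 2, 1), (9, 6, 4), (11, 6, 5)]


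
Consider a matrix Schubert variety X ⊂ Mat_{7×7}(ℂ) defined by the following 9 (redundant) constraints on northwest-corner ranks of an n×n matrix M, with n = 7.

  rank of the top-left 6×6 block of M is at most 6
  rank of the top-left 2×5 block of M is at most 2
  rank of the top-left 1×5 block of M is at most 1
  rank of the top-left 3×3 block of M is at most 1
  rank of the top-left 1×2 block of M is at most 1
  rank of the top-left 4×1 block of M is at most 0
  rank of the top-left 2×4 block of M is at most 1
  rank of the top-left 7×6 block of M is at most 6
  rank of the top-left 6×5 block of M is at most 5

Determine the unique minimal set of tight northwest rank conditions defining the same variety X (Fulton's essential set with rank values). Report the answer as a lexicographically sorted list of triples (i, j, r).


Computing R[i][j] = min implied NW-rank bound (n=7, 9 conditions):

  0 | 1 | 1 | 1 | 1 | 1 | 1
  0 | 1 | 1 | 1 | 2 | 2 | 2
  0 | 1 | 1 | 2 | 3 | 3 | 3
  0 | 1 | 2 | 3 | 4 | 4 | 4
  1 | 2 | 3 | 4 | 5 | 5 | 5
  1 | 2 | 3 | 4 | 5 | 6 | 6
  1 | 2 | 3 | 4 | 5 | 6 | 7

giving w = (2, 5, 4, 3, 1, 6, 7) via Δ²R.

D(w) has 7 cells with 3 SE-corners; essential set:

[(2, 4, 1), (3, 3, 1), (4, 1, 0)]


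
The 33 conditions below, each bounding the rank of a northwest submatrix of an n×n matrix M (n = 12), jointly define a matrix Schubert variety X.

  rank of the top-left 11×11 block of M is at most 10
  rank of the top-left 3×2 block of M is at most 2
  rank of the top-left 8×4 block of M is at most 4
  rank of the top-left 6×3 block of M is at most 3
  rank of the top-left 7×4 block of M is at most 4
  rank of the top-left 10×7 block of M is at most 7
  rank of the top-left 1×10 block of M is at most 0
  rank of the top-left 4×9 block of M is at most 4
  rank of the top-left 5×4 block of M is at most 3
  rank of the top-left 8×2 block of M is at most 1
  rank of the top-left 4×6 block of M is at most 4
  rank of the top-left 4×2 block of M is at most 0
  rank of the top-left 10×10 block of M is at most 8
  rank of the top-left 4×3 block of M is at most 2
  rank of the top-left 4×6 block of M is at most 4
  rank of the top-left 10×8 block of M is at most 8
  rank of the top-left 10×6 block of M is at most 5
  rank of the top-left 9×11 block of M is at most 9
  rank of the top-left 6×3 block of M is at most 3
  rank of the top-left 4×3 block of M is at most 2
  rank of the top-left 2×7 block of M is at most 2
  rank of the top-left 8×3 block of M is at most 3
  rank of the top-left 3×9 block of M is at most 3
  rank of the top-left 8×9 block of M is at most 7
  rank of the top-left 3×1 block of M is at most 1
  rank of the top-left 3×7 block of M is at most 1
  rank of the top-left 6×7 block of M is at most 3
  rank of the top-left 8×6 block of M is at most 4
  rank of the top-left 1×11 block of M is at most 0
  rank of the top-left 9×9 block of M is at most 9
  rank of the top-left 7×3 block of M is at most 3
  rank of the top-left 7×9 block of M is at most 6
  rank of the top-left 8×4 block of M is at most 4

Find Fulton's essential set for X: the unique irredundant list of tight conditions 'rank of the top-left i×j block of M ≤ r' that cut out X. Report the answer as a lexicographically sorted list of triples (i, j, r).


Propagating the 33 rank bounds to every northwest block:

  row 1: 0 0 0 0 0 0 0 0 0 0 0 1
  row 2: 0 0 1 1 1 1 1 1 1 1 1 2
  row 3: 0 0 1 1 1 1 1 2 2 2 2 3
  row 4: 0 0 1 2 2 2 2 3 3 3 3 4
  row 5: 1 1 2 3 3 3 3 4 4 4 4 5
  row 6: 1 1 2 3 3 3 3 4 5 5 5 6
  row 7: 1 1 2 3 4 4 4 5 6 6 6 7
  row 8: 1 1 2 3 4 4 5 6 7 7 7 8
  row 9: 1 2 3 4 5 5 6 7 8 8 8 9
  row 10: 1 2 3 4 5 5 6 7 8 8 9 10
  row 11: 1 2 3 4 5 6 7 8 9 9 10 11
  row 12: 1 2 3 4 5 6 7 8 9 10 11 12

the unique w with this rank table is (12, 3, 8, 4, 1, 9, 5, 7, 2, 11, 6, 10).

Fulton essential set (8 of the 30 Rothe cells):

[(1, 11, 0), (3, 7, 1), (4, 2, 0), (6, 7, 3), (8, 2, 1), (8, 6, 4), (10, 6, 5), (10, 10, 8)]


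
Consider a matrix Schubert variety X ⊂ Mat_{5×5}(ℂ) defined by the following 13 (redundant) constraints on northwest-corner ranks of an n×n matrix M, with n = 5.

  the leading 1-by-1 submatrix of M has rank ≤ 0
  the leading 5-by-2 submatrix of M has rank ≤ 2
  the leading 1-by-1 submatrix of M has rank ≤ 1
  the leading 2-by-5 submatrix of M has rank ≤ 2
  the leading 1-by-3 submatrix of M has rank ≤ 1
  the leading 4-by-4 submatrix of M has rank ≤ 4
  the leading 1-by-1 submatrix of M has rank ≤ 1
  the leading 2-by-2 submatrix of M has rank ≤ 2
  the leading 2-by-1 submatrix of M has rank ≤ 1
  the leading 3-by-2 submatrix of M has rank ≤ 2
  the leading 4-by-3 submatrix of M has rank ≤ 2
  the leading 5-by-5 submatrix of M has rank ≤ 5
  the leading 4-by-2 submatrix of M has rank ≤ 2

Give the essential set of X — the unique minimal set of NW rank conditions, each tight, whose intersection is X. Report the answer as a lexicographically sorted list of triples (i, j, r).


Reconstructing r_w from the 13 given conditions:

  R[1]: 0 1 1 1 1
  R[2]: 1 2 2 2 2
  R[3]: 1 2 2 3 3
  R[4]: 1 2 2 3 4
  R[5]: 1 2 3 4 5

second differences of R give the permutation w = (2, 1, 4, 5, 3).

2 SE-corners of the 3-cell Rothe diagram give Ess(w):

[(1, 1, 0), (4, 3, 2)]


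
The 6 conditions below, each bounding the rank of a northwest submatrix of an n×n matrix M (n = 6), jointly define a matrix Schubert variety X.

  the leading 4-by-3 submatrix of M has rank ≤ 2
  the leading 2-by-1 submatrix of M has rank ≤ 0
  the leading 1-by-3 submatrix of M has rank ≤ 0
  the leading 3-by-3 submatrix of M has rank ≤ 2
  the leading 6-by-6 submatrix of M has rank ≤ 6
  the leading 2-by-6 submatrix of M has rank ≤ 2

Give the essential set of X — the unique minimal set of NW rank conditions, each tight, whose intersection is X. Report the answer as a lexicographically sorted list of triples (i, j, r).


Recovering R(i,j) via the rank-extension bound from the 6 conditions:

  0 0 0 1 1 1
  0 1 1 2 2 2
  1 2 2 3 3 3
  1 2 2 3 4 4
  1 2 3 4 5 5
  1 2 3 4 5 6

the unique w with this rank table is (4, 2, 1, 5, 3, 6).

Fulton essential set (3 of the 5 Rothe cells):

[(1, 3, 0), (2, 1, 0), (4, 3, 2)]


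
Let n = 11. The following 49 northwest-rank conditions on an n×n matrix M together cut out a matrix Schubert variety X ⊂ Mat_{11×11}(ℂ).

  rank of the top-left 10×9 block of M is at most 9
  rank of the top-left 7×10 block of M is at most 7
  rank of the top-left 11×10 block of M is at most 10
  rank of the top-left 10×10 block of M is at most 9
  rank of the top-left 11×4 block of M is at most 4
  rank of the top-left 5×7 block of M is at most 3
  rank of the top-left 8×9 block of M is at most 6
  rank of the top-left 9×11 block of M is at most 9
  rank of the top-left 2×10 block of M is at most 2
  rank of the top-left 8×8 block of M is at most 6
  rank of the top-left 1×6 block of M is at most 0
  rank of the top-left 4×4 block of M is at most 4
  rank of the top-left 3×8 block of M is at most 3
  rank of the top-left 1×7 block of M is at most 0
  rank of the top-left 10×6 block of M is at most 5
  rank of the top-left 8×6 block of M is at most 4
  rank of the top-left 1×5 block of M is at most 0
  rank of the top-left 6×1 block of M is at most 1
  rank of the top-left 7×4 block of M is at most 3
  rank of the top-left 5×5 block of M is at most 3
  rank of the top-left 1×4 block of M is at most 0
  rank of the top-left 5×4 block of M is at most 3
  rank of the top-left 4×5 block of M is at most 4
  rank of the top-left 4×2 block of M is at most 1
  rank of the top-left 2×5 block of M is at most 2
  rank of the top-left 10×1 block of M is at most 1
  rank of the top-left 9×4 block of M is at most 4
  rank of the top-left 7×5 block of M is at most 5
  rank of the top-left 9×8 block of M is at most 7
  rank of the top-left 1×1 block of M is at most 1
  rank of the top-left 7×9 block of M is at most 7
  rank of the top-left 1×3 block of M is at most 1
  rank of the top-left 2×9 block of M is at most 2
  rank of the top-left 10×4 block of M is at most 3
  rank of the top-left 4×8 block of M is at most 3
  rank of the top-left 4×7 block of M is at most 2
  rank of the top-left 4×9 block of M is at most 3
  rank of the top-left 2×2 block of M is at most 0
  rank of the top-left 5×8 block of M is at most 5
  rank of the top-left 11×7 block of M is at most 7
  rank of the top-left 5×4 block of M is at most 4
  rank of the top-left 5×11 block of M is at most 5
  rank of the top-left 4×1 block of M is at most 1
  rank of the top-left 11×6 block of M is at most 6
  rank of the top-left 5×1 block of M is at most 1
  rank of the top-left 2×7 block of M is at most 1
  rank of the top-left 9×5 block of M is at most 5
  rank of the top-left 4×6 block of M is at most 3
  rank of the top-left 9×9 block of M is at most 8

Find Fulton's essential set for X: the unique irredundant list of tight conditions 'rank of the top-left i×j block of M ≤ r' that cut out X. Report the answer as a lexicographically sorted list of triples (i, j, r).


Recovering R(i,j) via the rank-extension bound from the 49 conditions:

  R[1]: 0  0  0  0  0  0  0  1  1  1  1
  R[2]: 0  0  1  1  1  1  1  2  2  2  2
  R[3]: 1  1  2  2  2  2  2  3  3  3  3
  R[4]: 1  1  2  2  2  2  2  3  3  4  4
  R[5]: 1  2  3  3  3  3  3  4  4  5  5
  R[6]: 1  2  3  3  4  4  4  5  5  6  6
  R[7]: 1  2  3  3  4  4  5  6  6  7  7
  R[8]: 1  2  3  3  4  4  5  6  6  7  8
  R[9]: 1  2  3  3  4  5  6  7  7  8  9
  R[10]: 1  2  3  3  4  5  6  7  8  9  10
  R[11]: 1  2  3  4  5  6  7  8  9  10  11

giving w = (8, 3, 1, 10, 2, 5, 7, 11, 6, 9, 4) via Δ²R.

D(w) has 23 cells with 8 SE-corners; essential set:

[(1, 7, 0), (2, 2, 0), (4, 2, 1), (4, 7, 2), (4, 9, 3), (8, 6, 4), (8, 9, 6), (10, 4, 3)]
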